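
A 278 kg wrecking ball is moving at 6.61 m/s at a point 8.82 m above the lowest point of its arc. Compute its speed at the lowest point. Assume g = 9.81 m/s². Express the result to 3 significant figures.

Equating total energy at the two states: ½mv₀² + mgh = ½mv²
v² = v₀² + 2gh = (6.61)² + 2(9.81)(8.82) = 216.74
v = √216.74 = 14.72 m/s

v = 14.7 m/s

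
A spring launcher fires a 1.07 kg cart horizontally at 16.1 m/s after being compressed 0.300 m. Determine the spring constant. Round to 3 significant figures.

½kx² = ½mv²
k = mv²/x² = (1.07)(16.1)²/(0.300)² = 3082 N/m

k = 3080 N/m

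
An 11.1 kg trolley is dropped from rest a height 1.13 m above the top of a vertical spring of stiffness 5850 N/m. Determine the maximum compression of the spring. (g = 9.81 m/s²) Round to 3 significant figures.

x = 0.225 m

Measuring PE from the top of the relaxed spring, at max compression the trolley has dropped H + x with zero KE, so:
mg(H + x) = ½kx²
½(5850)x² − (11.1)(9.81)x − (11.1)(9.81)(1.13) = 0
2925x² − 108.9x − 123.0 = 0
x = [108.9 + √(11857 + 1.4396e+06)]/(2 × 2925) = 0.2246 m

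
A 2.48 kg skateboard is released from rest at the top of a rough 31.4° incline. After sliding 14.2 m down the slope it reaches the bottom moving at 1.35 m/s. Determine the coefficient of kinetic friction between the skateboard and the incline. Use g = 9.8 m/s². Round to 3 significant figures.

The energy dissipated by friction is the PE lost minus the KE gained:
mgL sinθ = 179.81 J; ½mv² = 2.2599 J
W_f = 179.81 − 2.2599 = 177.5 J
μ_k = W_f/(mg cosθ · L) = 177.5/(20.74 × 14.2) = 0.6027

μ_k = 0.603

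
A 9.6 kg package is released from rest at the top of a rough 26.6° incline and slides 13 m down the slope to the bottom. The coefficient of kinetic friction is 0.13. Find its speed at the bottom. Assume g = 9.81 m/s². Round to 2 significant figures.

v = 9.2 m/s

Energy: mgh = ½mv² + W_f, with h = L sinθ and W_f = μ_k (mg cosθ) L
mgh = mgL sinθ = (9.6)(9.81)(13)sin26.6° = 548.19 J
W_f = μ_k mg cosθ · L = (0.13)(9.6)(9.81)cos26.6°·13 = 142.3 J
½mv² = 548.19 − 142.3 = 405.87 J
v = √(2 × 405.87/9.6) = 9.196 m/s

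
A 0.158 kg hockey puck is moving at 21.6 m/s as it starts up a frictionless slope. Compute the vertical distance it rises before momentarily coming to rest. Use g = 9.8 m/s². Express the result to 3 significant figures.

By energy conservation, ½mv² = mgh
h = v²/(2g) = 21.6²/(2 × 9.8) = 23.80 m

h = 23.8 m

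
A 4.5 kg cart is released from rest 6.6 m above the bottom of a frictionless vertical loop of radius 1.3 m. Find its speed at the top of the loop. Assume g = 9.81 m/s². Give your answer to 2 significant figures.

Energy conservation: mgh = ½mv_top² + mg(2r)
v_top² = 2g(h − 2r) = 2(9.81)(6.6 − 2.600) = 78.48
v_top = 8.859 m/s

v = 8.9 m/s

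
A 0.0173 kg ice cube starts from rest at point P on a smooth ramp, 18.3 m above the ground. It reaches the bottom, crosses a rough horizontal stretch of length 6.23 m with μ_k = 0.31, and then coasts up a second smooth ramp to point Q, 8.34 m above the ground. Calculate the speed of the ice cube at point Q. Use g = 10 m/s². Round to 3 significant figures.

Energy at P: mgh₁ = (0.0173)(10)(18.3) = 3.1659 J
Friction loss: W_f = μ_k mg d = 0.3341 J
At Q: ½mv² + mgh₂ = mgh₁ − W_f
½mv² = 3.1659 − 0.3341 − 1.4428 = 1.3890 J
v = √(2 × 1.3890/0.0173) = 12.67 m/s

v = 12.7 m/s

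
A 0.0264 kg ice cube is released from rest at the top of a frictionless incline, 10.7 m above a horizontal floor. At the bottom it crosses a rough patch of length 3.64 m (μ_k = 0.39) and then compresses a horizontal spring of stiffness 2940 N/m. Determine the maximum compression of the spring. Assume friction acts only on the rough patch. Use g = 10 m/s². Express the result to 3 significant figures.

Initial energy: E₁ = mgh = (0.0264)(10)(10.7) = 2.8248 J
Friction removes W_f = μ_k mg d = (0.39)(0.0264)(10)(3.64) = 0.3748 J
Energy reaching the spring: E = 2.8248 − 0.3748 = 2.4500 J
At max compression ½kx² = E ⇒ x = √(2E/k) = √(2 × 2.4500/2940) = 0.04083 m

x = 0.0408 m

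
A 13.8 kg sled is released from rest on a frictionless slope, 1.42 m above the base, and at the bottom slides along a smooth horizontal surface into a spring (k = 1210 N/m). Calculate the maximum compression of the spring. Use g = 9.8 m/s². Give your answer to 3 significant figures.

x = 0.563 m

Gravitational PE at the top equals spring PE at max compression: mgh = ½kx²
x = √(2mgh/k) = √(2 × 13.8 × 9.8 × 1.42 / 1210) = 0.5634 m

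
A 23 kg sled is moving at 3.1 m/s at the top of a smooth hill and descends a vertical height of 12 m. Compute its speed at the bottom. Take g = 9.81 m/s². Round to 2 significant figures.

v = 16 m/s

Equating total energy at the two states: ½mv₀² + mgh = ½mv²
v² = v₀² + 2gh = (3.1)² + 2(9.81)(12) = 245.05
v = √245.05 = 15.65 m/s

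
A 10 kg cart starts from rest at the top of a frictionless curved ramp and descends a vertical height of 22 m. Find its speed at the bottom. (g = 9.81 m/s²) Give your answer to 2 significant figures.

Energy conservation between the two points: mgh = ½mv²
v = √(2gh) = √(2 × 9.81 × 22) = √431.64 = 20.78 m/s

v = 21 m/s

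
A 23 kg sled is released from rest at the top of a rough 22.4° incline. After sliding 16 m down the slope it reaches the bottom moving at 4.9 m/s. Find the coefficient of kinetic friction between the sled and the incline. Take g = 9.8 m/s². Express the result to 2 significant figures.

μ_k = 0.33

The energy dissipated by friction is the PE lost minus the KE gained:
mgL sinθ = 1374.3 J; ½mv² = 276.12 J
W_f = 1374.3 − 276.12 = 1098 J
μ_k = W_f/(mg cosθ · L) = 1098/(208.4 × 16) = 0.3294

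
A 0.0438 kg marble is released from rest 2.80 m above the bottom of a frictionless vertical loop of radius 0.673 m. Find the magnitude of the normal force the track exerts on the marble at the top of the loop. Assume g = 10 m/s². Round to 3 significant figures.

N = 1.45 N

Energy from release to top (height 2r): mgh = ½mv_top² + mg(2r)
v_top² = 2g(h − 2r) = 2(10)(2.80 − 1.346) = 29.080 m²/s²
At the top, both N and weight point toward the centre: N + mg = mv_top²/r
N = m(v_top²/r − g) = 0.0438(29.080/0.673 − 10) = 1.455 N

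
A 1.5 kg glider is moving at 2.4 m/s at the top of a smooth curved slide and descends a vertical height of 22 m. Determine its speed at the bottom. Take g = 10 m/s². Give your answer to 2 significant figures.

By conservation of mechanical energy, ½mv₀² + mgh = ½mv²
v² = v₀² + 2gh = (2.4)² + 2(10)(22) = 445.76
v = √445.76 = 21.11 m/s

v = 21 m/s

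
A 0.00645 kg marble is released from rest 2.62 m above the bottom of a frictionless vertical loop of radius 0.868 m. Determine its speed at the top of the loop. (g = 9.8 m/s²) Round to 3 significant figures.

Energy conservation: mgh = ½mv_top² + mg(2r)
v_top² = 2g(h − 2r) = 2(9.8)(2.62 − 1.736) = 17.33
v_top = 4.162 m/s

v = 4.16 m/s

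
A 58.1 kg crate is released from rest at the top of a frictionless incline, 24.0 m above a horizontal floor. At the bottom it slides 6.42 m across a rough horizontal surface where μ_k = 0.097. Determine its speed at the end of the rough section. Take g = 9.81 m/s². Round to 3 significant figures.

v = 21.4 m/s

Energy bookkeeping (friction removes W_f = μ_k N d):
mgh = ½mv² + μ_k m g d
W_f = μ_k mg d = (0.097)(58.1)(9.81)(6.42) = 354.9 J
½mv² = mgh − W_f = 13679 − 354.9 = 13324 J
v = √(2 × 13324/58.1) = 21.42 m/s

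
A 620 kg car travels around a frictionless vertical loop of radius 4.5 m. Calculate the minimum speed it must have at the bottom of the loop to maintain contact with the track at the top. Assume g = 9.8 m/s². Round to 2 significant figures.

v = 15 m/s

At the top: mg = mv_top²/r ⇒ v_top² = gr = 44.10 m²/s²
Energy from bottom to top (height 2r): ½mv_bot² = ½mv_top² + mg(2r)
v_bot² = gr + 4gr = 5gr = 220.5
v_bot = √(5gr) = 14.85 m/s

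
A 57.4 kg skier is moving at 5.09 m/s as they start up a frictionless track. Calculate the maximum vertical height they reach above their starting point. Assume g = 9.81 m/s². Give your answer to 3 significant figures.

h = 1.32 m

By energy conservation, ½mv² = mgh
h = v²/(2g) = 5.09²/(2 × 9.81) = 1.320 m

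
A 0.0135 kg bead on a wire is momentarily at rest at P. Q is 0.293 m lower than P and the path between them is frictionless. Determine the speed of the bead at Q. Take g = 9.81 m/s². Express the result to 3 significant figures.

v = 2.40 m/s

Energy conservation between the two points: mgh = ½mv²
v = √(2gh) = √(2 × 9.81 × 0.293) = √5.7487 = 2.398 m/s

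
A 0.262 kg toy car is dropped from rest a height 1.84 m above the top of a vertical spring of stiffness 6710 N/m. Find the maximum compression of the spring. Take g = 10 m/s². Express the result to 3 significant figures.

x = 0.0383 m

Let x be the compression. The total drop is H + x, and the car is instantaneously at rest at max compression, so energy conservation gives:
mg(H + x) = ½kx²
½(6710)x² − (0.262)(10)x − (0.262)(10)(1.84) = 0
3355x² − 2.620x − 4.821 = 0
x = [2.620 + √(6.864 + 64695)]/(2 × 3355) = 0.03830 m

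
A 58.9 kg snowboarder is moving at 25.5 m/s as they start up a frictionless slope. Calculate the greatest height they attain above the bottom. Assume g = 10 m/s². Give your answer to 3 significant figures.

Setting KE at the bottom equal to PE gained: ½mv² = mgh
h = v²/(2g) = 25.5²/(2 × 10) = 32.51 m

h = 32.5 m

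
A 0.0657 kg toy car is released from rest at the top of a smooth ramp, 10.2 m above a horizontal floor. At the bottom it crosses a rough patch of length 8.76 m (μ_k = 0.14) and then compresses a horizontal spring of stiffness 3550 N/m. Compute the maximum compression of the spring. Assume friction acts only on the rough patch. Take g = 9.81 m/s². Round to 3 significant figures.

Initial energy: E₁ = mgh = (0.0657)(9.81)(10.2) = 6.5741 J
Friction removes W_f = μ_k mg d = (0.14)(0.0657)(9.81)(8.76) = 0.7904 J
Energy reaching the spring: E = 6.5741 − 0.7904 = 5.7836 J
At max compression ½kx² = E ⇒ x = √(2E/k) = √(2 × 5.7836/3550) = 0.05708 m

x = 0.0571 m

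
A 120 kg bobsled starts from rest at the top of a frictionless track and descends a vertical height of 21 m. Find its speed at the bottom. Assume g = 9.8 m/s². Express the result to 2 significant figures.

v = 20 m/s

Equating total energy at the two states: mgh = ½mv²
v = √(2gh) = √(2 × 9.8 × 21) = √411.60 = 20.29 m/s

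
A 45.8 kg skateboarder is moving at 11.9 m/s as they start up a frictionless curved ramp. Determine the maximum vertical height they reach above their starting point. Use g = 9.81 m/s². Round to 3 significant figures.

By energy conservation, ½mv² = mgh
h = v²/(2g) = 11.9²/(2 × 9.81) = 7.218 m

h = 7.22 m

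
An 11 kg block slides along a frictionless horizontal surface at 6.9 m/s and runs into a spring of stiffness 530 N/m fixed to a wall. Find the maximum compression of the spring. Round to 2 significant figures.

x = 0.99 m

At max compression the block is momentarily at rest: ½mv² = ½kx²
x = v√(m/k) = 6.9 × √(11/530) = 0.9940 m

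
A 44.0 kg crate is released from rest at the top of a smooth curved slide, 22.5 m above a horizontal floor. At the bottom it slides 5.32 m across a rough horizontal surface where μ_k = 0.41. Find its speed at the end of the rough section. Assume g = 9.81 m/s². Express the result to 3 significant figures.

Applying the work–energy principle:
mgh = ½mv² + μ_k m g d
W_f = μ_k mg d = (0.41)(44.0)(9.81)(5.32) = 941.5 J
½mv² = mgh − W_f = 9711.9 − 941.5 = 8770.4 J
v = √(2 × 8770.4/44.0) = 19.97 m/s

v = 20.0 m/s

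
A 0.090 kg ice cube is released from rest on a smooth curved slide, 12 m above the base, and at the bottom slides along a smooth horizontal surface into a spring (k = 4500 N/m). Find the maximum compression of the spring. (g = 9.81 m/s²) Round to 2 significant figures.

x = 0.069 m

Gravitational PE at the top equals spring PE at max compression: mgh = ½kx²
x = √(2mgh/k) = √(2 × 0.090 × 9.81 × 12 / 4500) = 0.06862 m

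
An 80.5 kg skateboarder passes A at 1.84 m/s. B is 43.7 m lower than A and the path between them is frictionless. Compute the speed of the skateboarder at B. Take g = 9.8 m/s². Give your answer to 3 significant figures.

v = 29.3 m/s

By conservation of mechanical energy, ½mv₀² + mgh = ½mv²
v² = v₀² + 2gh = (1.84)² + 2(9.8)(43.7) = 859.91
v = √859.91 = 29.32 m/s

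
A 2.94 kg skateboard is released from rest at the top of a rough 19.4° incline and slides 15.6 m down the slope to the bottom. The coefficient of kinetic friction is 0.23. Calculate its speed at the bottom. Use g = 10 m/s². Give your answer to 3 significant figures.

v = 6.00 m/s

Work–energy: mg(L sinθ) − μ_k(mg cosθ)L = ½mv²
mgh = mgL sinθ = (2.94)(10)(15.6)sin19.4° = 152.34 J
W_f = μ_k mg cosθ · L = (0.23)(2.94)(10)cos19.4°·15.6 = 99.50 J
½mv² = 152.34 − 99.50 = 52.844 J
v = √(2 × 52.844/2.94) = 5.996 m/s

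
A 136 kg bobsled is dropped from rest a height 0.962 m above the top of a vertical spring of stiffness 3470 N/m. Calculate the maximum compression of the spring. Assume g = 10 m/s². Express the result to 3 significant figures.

x = 1.34 m

Measuring PE from the top of the relaxed spring, at max compression the bobsled has dropped H + x with zero KE, so:
mg(H + x) = ½kx²
½(3470)x² − (136)(10)x − (136)(10)(0.962) = 0
1735x² − 1360x − 1308 = 0
x = [1360 + √(1.850e+06 + 9.0797e+06)]/(2 × 1735) = 1.345 m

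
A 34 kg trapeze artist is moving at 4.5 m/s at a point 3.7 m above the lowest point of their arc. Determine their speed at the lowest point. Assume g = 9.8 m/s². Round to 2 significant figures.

v = 9.6 m/s

Equating total energy at the two states: ½mv₀² + mgh = ½mv²
v² = v₀² + 2gh = (4.5)² + 2(9.8)(3.7) = 92.770
v = √92.770 = 9.632 m/s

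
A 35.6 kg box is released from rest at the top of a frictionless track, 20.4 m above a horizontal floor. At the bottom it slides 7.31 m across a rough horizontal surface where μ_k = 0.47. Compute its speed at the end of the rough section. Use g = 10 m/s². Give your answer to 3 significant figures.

v = 18.4 m/s

Energy at the top = energy at the end + work done against friction:
mgh = ½mv² + μ_k m g d
W_f = μ_k mg d = (0.47)(35.6)(10)(7.31) = 1223 J
½mv² = mgh − W_f = 7262.4 − 1223 = 6039.3 J
v = √(2 × 6039.3/35.6) = 18.42 m/s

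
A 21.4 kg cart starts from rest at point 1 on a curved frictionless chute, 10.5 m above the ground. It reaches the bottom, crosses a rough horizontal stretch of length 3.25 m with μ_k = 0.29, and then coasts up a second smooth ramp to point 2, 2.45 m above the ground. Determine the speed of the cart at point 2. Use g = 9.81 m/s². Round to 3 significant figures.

v = 11.8 m/s

Energy at 1: mgh₁ = (21.4)(9.81)(10.5) = 2204.3 J
Friction loss: W_f = μ_k mg d = 197.9 J
At 2: ½mv² + mgh₂ = mgh₁ − W_f
½mv² = 2204.3 − 197.9 − 514.34 = 1492.1 J
v = √(2 × 1492.1/21.4) = 11.81 m/s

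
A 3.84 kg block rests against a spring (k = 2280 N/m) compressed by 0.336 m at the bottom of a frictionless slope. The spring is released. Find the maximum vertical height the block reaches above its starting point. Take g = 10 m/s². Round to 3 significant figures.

All spring PE becomes gravitational PE at the highest point: ½kx² = mgh
h = kx²/(2mg) = (2280)(0.336)²/(2 × 3.84 × 10) = 3.352 m

h = 3.35 m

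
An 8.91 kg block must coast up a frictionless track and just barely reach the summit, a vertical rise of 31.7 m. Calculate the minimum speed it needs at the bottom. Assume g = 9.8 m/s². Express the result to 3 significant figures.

v = 24.9 m/s

At the top it is momentarily at rest, so all KE converts to PE: ½mv² = mgh
v = √(2gh) = √(2 × 9.8 × 31.7) = 24.93 m/s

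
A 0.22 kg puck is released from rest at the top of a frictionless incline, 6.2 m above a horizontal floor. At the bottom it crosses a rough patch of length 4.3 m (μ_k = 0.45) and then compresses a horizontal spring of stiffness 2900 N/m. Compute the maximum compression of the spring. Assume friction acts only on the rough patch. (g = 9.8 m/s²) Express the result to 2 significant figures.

Initial energy: E₁ = mgh = (0.22)(9.8)(6.2) = 13.367 J
Friction removes W_f = μ_k mg d = (0.45)(0.22)(9.8)(4.3) = 4.172 J
Energy reaching the spring: E = 13.367 − 4.172 = 9.1953 J
At max compression ½kx² = E ⇒ x = √(2E/k) = √(2 × 9.1953/2900) = 0.07963 m

x = 0.080 m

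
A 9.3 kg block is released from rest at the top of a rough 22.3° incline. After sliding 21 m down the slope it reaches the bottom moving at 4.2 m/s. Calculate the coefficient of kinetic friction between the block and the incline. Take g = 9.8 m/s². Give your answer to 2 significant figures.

μ_k = 0.36

Energy balance down the incline: mg L sinθ − ½mv² = μ_k (mg cosθ) L
mgL sinθ = 726.26 J; ½mv² = 82.026 J
W_f = 726.26 − 82.026 = 644.2 J
μ_k = W_f/(mg cosθ · L) = 644.2/(84.32 × 21) = 0.3638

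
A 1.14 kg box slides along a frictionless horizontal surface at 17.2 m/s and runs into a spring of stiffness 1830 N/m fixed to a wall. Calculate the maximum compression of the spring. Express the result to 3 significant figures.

All KE is stored as spring PE at maximum compression: ½mv² = ½kx²
x = v√(m/k) = 17.2 × √(1.14/1830) = 0.4293 m

x = 0.429 m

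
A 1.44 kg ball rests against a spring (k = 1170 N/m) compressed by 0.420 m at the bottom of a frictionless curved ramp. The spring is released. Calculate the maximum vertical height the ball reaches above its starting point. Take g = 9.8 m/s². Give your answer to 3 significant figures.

Energy conservation from release to the highest point: ½kx² = mgh
h = kx²/(2mg) = (1170)(0.420)²/(2 × 1.44 × 9.8) = 7.312 m

h = 7.31 m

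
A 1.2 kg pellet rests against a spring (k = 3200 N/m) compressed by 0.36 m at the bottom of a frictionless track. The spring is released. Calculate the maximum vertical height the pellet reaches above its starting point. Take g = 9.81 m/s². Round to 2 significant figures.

At maximum height the pellet is at rest, so ½kx² = mgh
h = kx²/(2mg) = (3200)(0.36)²/(2 × 1.2 × 9.81) = 17.61 m

h = 18 m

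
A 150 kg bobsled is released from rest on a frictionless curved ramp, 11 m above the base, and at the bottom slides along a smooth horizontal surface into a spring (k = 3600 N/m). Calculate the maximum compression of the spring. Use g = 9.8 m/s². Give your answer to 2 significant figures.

x = 3.0 m

Gravitational PE at the top equals spring PE at max compression: mgh = ½kx²
x = √(2mgh/k) = √(2 × 150 × 9.8 × 11 / 3600) = 2.997 m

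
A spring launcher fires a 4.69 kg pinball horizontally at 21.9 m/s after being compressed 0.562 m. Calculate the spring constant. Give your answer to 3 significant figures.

k = 7120 N/m

Energy stored in the spring equals the launch KE: ½kx² = ½mv²
k = mv²/x² = (4.69)(21.9)²/(0.562)² = 7122 N/m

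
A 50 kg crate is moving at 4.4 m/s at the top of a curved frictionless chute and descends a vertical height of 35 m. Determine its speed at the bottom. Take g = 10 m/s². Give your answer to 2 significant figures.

v = 27 m/s

By conservation of mechanical energy, ½mv₀² + mgh = ½mv²
v² = v₀² + 2gh = (4.4)² + 2(10)(35) = 719.36
v = √719.36 = 26.82 m/s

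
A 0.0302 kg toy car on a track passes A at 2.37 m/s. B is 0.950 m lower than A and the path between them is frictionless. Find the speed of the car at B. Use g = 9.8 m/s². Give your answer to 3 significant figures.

v = 4.92 m/s

Equating total energy at the two states: ½mv₀² + mgh = ½mv²
The mass cancels from both sides.
v² = v₀² + 2gh = (2.37)² + 2(9.8)(0.950) = 24.237
v = √24.237 = 4.923 m/s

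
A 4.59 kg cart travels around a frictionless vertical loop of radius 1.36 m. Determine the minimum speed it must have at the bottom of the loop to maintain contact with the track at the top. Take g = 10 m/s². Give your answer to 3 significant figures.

v = 8.25 m/s

At the top: mg = mv_top²/r ⇒ v_top² = gr = 13.60 m²/s²
Energy from bottom to top (height 2r): ½mv_bot² = ½mv_top² + mg(2r)
v_bot² = gr + 4gr = 5gr = 68.00
v_bot = √(5gr) = 8.246 m/s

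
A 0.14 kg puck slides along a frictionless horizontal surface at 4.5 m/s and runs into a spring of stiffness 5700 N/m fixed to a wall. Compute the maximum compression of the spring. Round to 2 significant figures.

x = 0.022 m

At max compression the puck is momentarily at rest: ½mv² = ½kx²
x = v√(m/k) = 4.5 × √(0.14/5700) = 0.02230 m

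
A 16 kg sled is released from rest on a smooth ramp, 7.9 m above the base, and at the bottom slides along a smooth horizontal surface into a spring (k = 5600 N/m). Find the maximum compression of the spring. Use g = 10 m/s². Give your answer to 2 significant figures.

x = 0.67 m

At max compression the sled is momentarily at rest: mgh = ½kx²
x = √(2mgh/k) = √(2 × 16 × 10 × 7.9 / 5600) = 0.6719 m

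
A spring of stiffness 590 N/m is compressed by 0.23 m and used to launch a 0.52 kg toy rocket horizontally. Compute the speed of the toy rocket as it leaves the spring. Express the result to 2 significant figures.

The toy rocket leaves the spring when the spring is at natural length, so ½kx² = ½mv²
v = x√(k/m) = 0.23 × √(590/0.52) = 7.747 m/s

v = 7.7 m/s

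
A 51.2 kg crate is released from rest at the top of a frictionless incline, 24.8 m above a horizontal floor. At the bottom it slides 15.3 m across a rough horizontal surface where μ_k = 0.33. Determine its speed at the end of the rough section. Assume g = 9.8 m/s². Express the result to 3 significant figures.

v = 19.7 m/s

Energy at the top = energy at the end + work done against friction:
mgh = ½mv² + μ_k m g d
W_f = μ_k mg d = (0.33)(51.2)(9.8)(15.3) = 2533 J
½mv² = mgh − W_f = 12444 − 2533 = 9910.3 J
v = √(2 × 9910.3/51.2) = 19.68 m/s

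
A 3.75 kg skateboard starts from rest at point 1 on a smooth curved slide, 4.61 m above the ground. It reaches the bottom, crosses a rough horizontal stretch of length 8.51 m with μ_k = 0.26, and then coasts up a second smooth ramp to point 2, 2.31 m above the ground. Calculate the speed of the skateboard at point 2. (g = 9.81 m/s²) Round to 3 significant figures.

Energy at 1: mgh₁ = (3.75)(9.81)(4.61) = 169.59 J
Friction loss: W_f = μ_k mg d = 81.40 J
At 2: ½mv² + mgh₂ = mgh₁ − W_f
½mv² = 169.59 − 81.40 − 84.979 = 3.2152 J
v = √(2 × 3.2152/3.75) = 1.309 m/s

v = 1.31 m/s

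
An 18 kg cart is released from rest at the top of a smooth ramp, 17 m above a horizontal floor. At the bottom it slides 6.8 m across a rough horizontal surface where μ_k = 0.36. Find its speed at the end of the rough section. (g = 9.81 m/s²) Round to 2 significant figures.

v = 17 m/s

Energy bookkeeping (friction removes W_f = μ_k N d):
mgh = ½mv² + μ_k m g d
W_f = μ_k mg d = (0.36)(18)(9.81)(6.8) = 432.3 J
½mv² = mgh − W_f = 3001.9 − 432.3 = 2569.6 J
v = √(2 × 2569.6/18) = 16.90 m/s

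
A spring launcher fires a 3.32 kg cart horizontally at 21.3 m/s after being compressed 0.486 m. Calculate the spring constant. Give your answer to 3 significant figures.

Spring PE at full compression equals KE at release: ½kx² = ½mv²
k = mv²/x² = (3.32)(21.3)²/(0.486)² = 6377 N/m

k = 6380 N/m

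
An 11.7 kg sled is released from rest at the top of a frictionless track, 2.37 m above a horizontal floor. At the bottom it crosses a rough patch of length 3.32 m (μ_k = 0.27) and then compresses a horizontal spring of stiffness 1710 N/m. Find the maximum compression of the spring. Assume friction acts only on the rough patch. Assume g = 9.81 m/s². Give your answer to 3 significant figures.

x = 0.445 m

Initial energy: E₁ = mgh = (11.7)(9.81)(2.37) = 272.02 J
Friction removes W_f = μ_k mg d = (0.27)(11.7)(9.81)(3.32) = 102.9 J
Energy reaching the spring: E = 272.02 − 102.9 = 169.14 J
At max compression ½kx² = E ⇒ x = √(2E/k) = √(2 × 169.14/1710) = 0.4448 m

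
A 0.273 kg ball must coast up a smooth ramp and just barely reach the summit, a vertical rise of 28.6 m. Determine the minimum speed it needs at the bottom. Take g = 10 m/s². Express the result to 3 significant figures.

v = 23.9 m/s

At the top it is momentarily at rest, so all KE converts to PE: ½mv² = mgh
v = √(2gh) = √(2 × 10 × 28.6) = 23.92 m/s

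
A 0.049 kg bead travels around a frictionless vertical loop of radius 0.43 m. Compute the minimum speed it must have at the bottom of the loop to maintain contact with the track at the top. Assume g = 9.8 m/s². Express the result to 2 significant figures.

v = 4.6 m/s

At the top: mg = mv_top²/r ⇒ v_top² = gr = 4.214 m²/s²
Energy from bottom to top (height 2r): ½mv_bot² = ½mv_top² + mg(2r)
v_bot² = gr + 4gr = 5gr = 21.07
v_bot = √(5gr) = 4.590 m/s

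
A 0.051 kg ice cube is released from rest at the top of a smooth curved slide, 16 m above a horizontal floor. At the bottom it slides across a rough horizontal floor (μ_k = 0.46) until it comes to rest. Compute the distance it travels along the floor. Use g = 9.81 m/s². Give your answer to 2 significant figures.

d = 35 m

Energy bookkeeping (friction removes W_f = μ_k N d):
At rest all PE has been dissipated by friction: mgh = μ_k m g d
d = h/μ_k = 16/0.46 = 34.78 m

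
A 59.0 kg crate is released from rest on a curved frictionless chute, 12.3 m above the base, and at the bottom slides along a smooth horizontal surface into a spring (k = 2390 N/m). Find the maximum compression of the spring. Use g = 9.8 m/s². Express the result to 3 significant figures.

Energy conservation (no friction) from release to max compression: mgh = ½kx²
x = √(2mgh/k) = √(2 × 59.0 × 9.8 × 12.3 / 2390) = 2.440 m

x = 2.44 m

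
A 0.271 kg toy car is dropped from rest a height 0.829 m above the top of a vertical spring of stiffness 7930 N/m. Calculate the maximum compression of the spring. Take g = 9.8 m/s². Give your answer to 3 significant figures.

Take the reference level at the top of the uncompressed spring. At max compression the car has fallen H + x and is momentarily at rest:
mg(H + x) = ½kx²
½(7930)x² − (0.271)(9.8)x − (0.271)(9.8)(0.829) = 0
3965x² − 2.656x − 2.202 = 0
x = [2.656 + √(7.053 + 34918)]/(2 × 3965) = 0.02390 m

x = 0.0239 m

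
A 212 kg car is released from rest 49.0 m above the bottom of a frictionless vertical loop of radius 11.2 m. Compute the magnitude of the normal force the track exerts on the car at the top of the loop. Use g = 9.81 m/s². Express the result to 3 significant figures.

N = 7800 N

Energy from release to top (height 2r): mgh = ½mv_top² + mg(2r)
v_top² = 2g(h − 2r) = 2(9.81)(49.0 − 22.40) = 521.89 m²/s²
At the top, both N and weight point toward the centre: N + mg = mv_top²/r
N = m(v_top²/r − g) = 212(521.89/11.2 − 9.81) = 7799 N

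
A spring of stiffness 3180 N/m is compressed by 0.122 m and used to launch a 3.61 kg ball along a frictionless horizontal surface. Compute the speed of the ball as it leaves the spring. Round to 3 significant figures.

v = 3.62 m/s

Spring PE converts entirely to kinetic energy: ½kx² = ½mv²
v = x√(k/m) = 0.122 × √(3180/3.61) = 3.621 m/s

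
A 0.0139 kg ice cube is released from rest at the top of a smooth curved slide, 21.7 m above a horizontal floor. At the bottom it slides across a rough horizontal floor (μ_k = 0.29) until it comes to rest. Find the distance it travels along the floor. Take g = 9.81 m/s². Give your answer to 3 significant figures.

Energy at the top = energy at the end + work done against friction:
At rest all PE has been dissipated by friction: mgh = μ_k m g d
d = h/μ_k = 21.7/0.29 = 74.83 m

d = 74.8 m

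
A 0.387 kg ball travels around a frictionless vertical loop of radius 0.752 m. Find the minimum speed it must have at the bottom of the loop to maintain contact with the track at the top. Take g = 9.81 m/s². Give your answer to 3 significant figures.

v = 6.07 m/s

At the top: mg = mv_top²/r ⇒ v_top² = gr = 7.377 m²/s²
Energy from bottom to top (height 2r): ½mv_bot² = ½mv_top² + mg(2r)
v_bot² = gr + 4gr = 5gr = 36.89
v_bot = √(5gr) = 6.073 m/s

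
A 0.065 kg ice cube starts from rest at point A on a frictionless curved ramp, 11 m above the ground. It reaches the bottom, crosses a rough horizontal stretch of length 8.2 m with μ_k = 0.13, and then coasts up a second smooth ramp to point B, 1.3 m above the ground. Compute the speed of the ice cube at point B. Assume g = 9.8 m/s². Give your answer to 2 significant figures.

Energy at A: mgh₁ = (0.065)(9.8)(11) = 7.0070 J
Friction loss: W_f = μ_k mg d = 0.6790 J
At B: ½mv² + mgh₂ = mgh₁ − W_f
½mv² = 7.0070 − 0.6790 − 0.82810 = 5.4999 J
v = √(2 × 5.4999/0.065) = 13.01 m/s

v = 13 m/s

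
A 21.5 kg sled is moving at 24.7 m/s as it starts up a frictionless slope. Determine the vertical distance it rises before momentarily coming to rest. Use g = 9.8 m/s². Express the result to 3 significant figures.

h = 31.1 m

Setting KE at the bottom equal to PE gained: ½mv² = mgh
h = v²/(2g) = 24.7²/(2 × 9.8) = 31.13 m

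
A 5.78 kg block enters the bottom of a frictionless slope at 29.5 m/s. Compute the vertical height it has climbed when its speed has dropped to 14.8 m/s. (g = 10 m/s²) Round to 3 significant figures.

h = 32.6 m

Conservation of energy: ½mv₁² = ½mv₂² + mgh
h = (v₁² − v₂²)/(2g) = (29.5² − 14.8²)/(2 × 10) = 32.56 m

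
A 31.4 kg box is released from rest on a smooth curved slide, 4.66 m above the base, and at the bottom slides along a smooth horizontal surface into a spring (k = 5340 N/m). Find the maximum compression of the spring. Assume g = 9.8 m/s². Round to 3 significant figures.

Energy conservation (no friction) from release to max compression: mgh = ½kx²
x = √(2mgh/k) = √(2 × 31.4 × 9.8 × 4.66 / 5340) = 0.7329 m

x = 0.733 m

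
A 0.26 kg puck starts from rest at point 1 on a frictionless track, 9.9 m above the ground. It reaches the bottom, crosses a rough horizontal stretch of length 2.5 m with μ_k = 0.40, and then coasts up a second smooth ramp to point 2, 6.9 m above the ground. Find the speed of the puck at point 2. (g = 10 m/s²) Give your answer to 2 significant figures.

v = 6.3 m/s

Energy at 1: mgh₁ = (0.26)(10)(9.9) = 25.740 J
Friction loss: W_f = μ_k mg d = 2.600 J
At 2: ½mv² + mgh₂ = mgh₁ − W_f
½mv² = 25.740 − 2.600 − 17.940 = 5.2000 J
v = √(2 × 5.2000/0.26) = 6.325 m/s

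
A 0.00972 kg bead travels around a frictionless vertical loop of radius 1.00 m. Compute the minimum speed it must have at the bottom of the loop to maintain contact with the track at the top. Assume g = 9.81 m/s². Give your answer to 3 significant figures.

At the top: mg = mv_top²/r ⇒ v_top² = gr = 9.810 m²/s²
Energy from bottom to top (height 2r): ½mv_bot² = ½mv_top² + mg(2r)
v_bot² = gr + 4gr = 5gr = 49.05
v_bot = √(5gr) = 7.004 m/s

v = 7.00 m/s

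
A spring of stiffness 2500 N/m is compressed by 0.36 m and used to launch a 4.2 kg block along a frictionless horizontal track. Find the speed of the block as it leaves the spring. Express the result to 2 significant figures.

The block leaves the spring when the spring is at natural length, so ½kx² = ½mv²
v = x√(k/m) = 0.36 × √(2500/4.2) = 8.783 m/s

v = 8.8 m/s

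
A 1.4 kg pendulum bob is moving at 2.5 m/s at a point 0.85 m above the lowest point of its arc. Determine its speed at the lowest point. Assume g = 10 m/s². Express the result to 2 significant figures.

Equating total energy at the two states: ½mv₀² + mgh = ½mv²
The mass cancels from both sides.
v² = v₀² + 2gh = (2.5)² + 2(10)(0.85) = 23.250
v = √23.250 = 4.822 m/s

v = 4.8 m/s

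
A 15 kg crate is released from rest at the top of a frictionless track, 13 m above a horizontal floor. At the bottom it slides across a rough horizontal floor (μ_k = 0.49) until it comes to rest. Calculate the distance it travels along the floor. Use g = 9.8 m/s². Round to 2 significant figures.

Energy at the top = energy at the end + work done against friction:
At rest all PE has been dissipated by friction: mgh = μ_k m g d
d = h/μ_k = 13/0.49 = 26.53 m

d = 27 m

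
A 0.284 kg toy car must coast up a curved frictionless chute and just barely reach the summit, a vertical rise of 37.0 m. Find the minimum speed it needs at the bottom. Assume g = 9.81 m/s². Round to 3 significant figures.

At the top it is momentarily at rest, so all KE converts to PE: ½mv² = mgh
v = √(2gh) = √(2 × 9.81 × 37.0) = 26.94 m/s

v = 26.9 m/s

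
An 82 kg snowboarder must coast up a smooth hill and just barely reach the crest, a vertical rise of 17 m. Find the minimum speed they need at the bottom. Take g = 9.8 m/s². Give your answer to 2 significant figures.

v = 18 m/s

At the top they are momentarily at rest, so all KE converts to PE: ½mv² = mgh
v = √(2gh) = √(2 × 9.8 × 17) = 18.25 m/s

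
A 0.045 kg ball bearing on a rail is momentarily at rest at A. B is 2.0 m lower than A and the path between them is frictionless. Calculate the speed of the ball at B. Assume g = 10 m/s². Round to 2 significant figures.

Mechanical energy is conserved (no friction): mgh = ½mv²
v = √(2gh) = √(2 × 10 × 2.0) = √40.000 = 6.325 m/s

v = 6.3 m/s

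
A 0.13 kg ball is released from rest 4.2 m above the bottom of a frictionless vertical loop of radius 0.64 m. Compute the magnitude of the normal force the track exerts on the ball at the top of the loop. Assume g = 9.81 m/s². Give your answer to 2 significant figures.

Energy from release to top (height 2r): mgh = ½mv_top² + mg(2r)
v_top² = 2g(h − 2r) = 2(9.81)(4.2 − 1.280) = 57.290 m²/s²
At the top, both N and weight point toward the centre: N + mg = mv_top²/r
N = m(v_top²/r − g) = 0.13(57.290/0.64 − 9.81) = 10.36 N

N = 10 N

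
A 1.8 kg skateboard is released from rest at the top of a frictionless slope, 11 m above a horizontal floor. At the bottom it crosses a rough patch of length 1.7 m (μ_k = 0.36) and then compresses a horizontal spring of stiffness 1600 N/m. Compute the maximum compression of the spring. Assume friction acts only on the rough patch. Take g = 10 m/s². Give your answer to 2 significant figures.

x = 0.48 m

Initial energy: E₁ = mgh = (1.8)(10)(11) = 198.00 J
Friction removes W_f = μ_k mg d = (0.36)(1.8)(10)(1.7) = 11.02 J
Energy reaching the spring: E = 198.00 − 11.02 = 186.98 J
At max compression ½kx² = E ⇒ x = √(2E/k) = √(2 × 186.98/1600) = 0.4835 m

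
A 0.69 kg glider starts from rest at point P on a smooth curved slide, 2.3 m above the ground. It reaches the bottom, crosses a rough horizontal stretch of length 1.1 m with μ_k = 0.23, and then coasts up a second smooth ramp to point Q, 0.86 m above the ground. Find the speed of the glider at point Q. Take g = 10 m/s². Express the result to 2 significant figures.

Energy at P: mgh₁ = (0.69)(10)(2.3) = 15.870 J
Friction loss: W_f = μ_k mg d = 1.746 J
At Q: ½mv² + mgh₂ = mgh₁ − W_f
½mv² = 15.870 − 1.746 − 5.9340 = 8.1903 J
v = √(2 × 8.1903/0.69) = 4.872 m/s

v = 4.9 m/s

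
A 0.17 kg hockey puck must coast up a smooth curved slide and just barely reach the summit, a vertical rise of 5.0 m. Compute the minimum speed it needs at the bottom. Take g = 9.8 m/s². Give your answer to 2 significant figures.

v = 9.9 m/s

At the top it is momentarily at rest, so all KE converts to PE: ½mv² = mgh
v = √(2gh) = √(2 × 9.8 × 5.0) = 9.899 m/s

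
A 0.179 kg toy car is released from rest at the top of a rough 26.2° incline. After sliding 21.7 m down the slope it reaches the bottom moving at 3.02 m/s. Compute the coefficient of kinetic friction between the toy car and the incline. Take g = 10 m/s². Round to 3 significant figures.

μ_k = 0.469

Energy balance down the incline: mg L sinθ − ½mv² = μ_k (mg cosθ) L
mgL sinθ = 17.149 J; ½mv² = 0.81628 J
W_f = 17.149 − 0.81628 = 16.33 J
μ_k = W_f/(mg cosθ · L) = 16.33/(1.606 × 21.7) = 0.4686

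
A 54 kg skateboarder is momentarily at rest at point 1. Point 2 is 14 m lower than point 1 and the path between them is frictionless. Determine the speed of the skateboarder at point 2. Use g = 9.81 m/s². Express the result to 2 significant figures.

By conservation of mechanical energy, mgh = ½mv²
v = √(2gh) = √(2 × 9.81 × 14) = √274.68 = 16.57 m/s

v = 17 m/s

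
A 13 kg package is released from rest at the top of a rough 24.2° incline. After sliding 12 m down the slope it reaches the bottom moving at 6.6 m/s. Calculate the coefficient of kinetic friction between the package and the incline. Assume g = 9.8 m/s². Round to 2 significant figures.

mgh = ½mv² + μ_k (mg cosθ) L, with h = L sinθ
mgL sinθ = 626.69 J; ½mv² = 283.14 J
W_f = 626.69 − 283.14 = 343.6 J
μ_k = W_f/(mg cosθ · L) = 343.6/(116.2 × 12) = 0.2464

μ_k = 0.25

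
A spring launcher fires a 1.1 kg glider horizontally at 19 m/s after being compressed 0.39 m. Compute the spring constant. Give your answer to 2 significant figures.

k = 2600 N/m

Spring PE at full compression equals KE at release: ½kx² = ½mv²
k = mv²/x² = (1.1)(19)²/(0.39)² = 2611 N/m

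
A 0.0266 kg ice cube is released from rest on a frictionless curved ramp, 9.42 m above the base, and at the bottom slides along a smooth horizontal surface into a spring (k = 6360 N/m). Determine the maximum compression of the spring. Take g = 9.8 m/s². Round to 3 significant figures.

Gravitational PE at the top equals spring PE at max compression: mgh = ½kx²
x = √(2mgh/k) = √(2 × 0.0266 × 9.8 × 9.42 / 6360) = 0.02779 m

x = 0.0278 m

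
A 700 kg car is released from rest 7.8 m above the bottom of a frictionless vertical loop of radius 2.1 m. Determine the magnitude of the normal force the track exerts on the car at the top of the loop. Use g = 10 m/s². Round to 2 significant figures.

Energy from release to top (height 2r): mgh = ½mv_top² + mg(2r)
v_top² = 2g(h − 2r) = 2(10)(7.8 − 4.200) = 72.000 m²/s²
At the top, both N and weight point toward the centre: N + mg = mv_top²/r
N = m(v_top²/r − g) = 700(72.000/2.1 − 10) = 17000 N

N = 17000 N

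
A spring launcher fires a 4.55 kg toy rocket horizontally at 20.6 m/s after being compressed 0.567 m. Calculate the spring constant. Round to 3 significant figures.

k = 6010 N/m

Energy stored in the spring equals the launch KE: ½kx² = ½mv²
k = mv²/x² = (4.55)(20.6)²/(0.567)² = 6006 N/m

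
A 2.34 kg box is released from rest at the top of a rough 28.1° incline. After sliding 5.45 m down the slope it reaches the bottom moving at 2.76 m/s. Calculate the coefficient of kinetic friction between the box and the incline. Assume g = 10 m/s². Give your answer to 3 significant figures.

μ_k = 0.455

The energy dissipated by friction is the PE lost minus the KE gained:
mgL sinθ = 60.068 J; ½mv² = 8.9126 J
W_f = 60.068 − 8.9126 = 51.16 J
μ_k = W_f/(mg cosθ · L) = 51.16/(20.64 × 5.45) = 0.4547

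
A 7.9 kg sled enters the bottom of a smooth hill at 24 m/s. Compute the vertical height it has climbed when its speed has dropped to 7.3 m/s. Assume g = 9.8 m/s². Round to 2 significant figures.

h = 27 m

Energy balance between the two points: ½mv₁² = ½mv₂² + mgh
h = (v₁² − v₂²)/(2g) = (24² − 7.3²)/(2 × 9.8) = 26.67 m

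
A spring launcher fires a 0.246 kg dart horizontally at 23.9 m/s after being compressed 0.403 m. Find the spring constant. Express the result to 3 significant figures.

Energy stored in the spring equals the launch KE: ½kx² = ½mv²
k = mv²/x² = (0.246)(23.9)²/(0.403)² = 865.2 N/m

k = 865 N/m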